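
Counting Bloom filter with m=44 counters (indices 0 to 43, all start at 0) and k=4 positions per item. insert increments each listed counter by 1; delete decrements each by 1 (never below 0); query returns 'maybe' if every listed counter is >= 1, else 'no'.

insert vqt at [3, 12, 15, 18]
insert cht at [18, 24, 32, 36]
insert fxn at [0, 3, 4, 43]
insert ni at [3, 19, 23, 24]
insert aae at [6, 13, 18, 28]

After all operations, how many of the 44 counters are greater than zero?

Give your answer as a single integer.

Step 1: insert vqt at [3, 12, 15, 18] -> counters=[0,0,0,1,0,0,0,0,0,0,0,0,1,0,0,1,0,0,1,0,0,0,0,0,0,0,0,0,0,0,0,0,0,0,0,0,0,0,0,0,0,0,0,0]
Step 2: insert cht at [18, 24, 32, 36] -> counters=[0,0,0,1,0,0,0,0,0,0,0,0,1,0,0,1,0,0,2,0,0,0,0,0,1,0,0,0,0,0,0,0,1,0,0,0,1,0,0,0,0,0,0,0]
Step 3: insert fxn at [0, 3, 4, 43] -> counters=[1,0,0,2,1,0,0,0,0,0,0,0,1,0,0,1,0,0,2,0,0,0,0,0,1,0,0,0,0,0,0,0,1,0,0,0,1,0,0,0,0,0,0,1]
Step 4: insert ni at [3, 19, 23, 24] -> counters=[1,0,0,3,1,0,0,0,0,0,0,0,1,0,0,1,0,0,2,1,0,0,0,1,2,0,0,0,0,0,0,0,1,0,0,0,1,0,0,0,0,0,0,1]
Step 5: insert aae at [6, 13, 18, 28] -> counters=[1,0,0,3,1,0,1,0,0,0,0,0,1,1,0,1,0,0,3,1,0,0,0,1,2,0,0,0,1,0,0,0,1,0,0,0,1,0,0,0,0,0,0,1]
Final counters=[1,0,0,3,1,0,1,0,0,0,0,0,1,1,0,1,0,0,3,1,0,0,0,1,2,0,0,0,1,0,0,0,1,0,0,0,1,0,0,0,0,0,0,1] -> 15 nonzero

Answer: 15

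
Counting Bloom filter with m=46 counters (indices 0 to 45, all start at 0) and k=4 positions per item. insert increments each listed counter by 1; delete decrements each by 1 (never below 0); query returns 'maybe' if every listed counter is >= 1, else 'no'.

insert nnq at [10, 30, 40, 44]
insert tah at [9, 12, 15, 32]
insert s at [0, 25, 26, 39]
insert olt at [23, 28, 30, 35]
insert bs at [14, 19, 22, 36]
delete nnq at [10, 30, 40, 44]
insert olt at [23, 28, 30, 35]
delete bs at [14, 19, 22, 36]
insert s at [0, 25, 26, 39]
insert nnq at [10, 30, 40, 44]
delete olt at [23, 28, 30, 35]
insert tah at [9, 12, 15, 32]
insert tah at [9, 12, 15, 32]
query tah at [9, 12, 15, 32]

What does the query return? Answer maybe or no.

Step 1: insert nnq at [10, 30, 40, 44] -> counters=[0,0,0,0,0,0,0,0,0,0,1,0,0,0,0,0,0,0,0,0,0,0,0,0,0,0,0,0,0,0,1,0,0,0,0,0,0,0,0,0,1,0,0,0,1,0]
Step 2: insert tah at [9, 12, 15, 32] -> counters=[0,0,0,0,0,0,0,0,0,1,1,0,1,0,0,1,0,0,0,0,0,0,0,0,0,0,0,0,0,0,1,0,1,0,0,0,0,0,0,0,1,0,0,0,1,0]
Step 3: insert s at [0, 25, 26, 39] -> counters=[1,0,0,0,0,0,0,0,0,1,1,0,1,0,0,1,0,0,0,0,0,0,0,0,0,1,1,0,0,0,1,0,1,0,0,0,0,0,0,1,1,0,0,0,1,0]
Step 4: insert olt at [23, 28, 30, 35] -> counters=[1,0,0,0,0,0,0,0,0,1,1,0,1,0,0,1,0,0,0,0,0,0,0,1,0,1,1,0,1,0,2,0,1,0,0,1,0,0,0,1,1,0,0,0,1,0]
Step 5: insert bs at [14, 19, 22, 36] -> counters=[1,0,0,0,0,0,0,0,0,1,1,0,1,0,1,1,0,0,0,1,0,0,1,1,0,1,1,0,1,0,2,0,1,0,0,1,1,0,0,1,1,0,0,0,1,0]
Step 6: delete nnq at [10, 30, 40, 44] -> counters=[1,0,0,0,0,0,0,0,0,1,0,0,1,0,1,1,0,0,0,1,0,0,1,1,0,1,1,0,1,0,1,0,1,0,0,1,1,0,0,1,0,0,0,0,0,0]
Step 7: insert olt at [23, 28, 30, 35] -> counters=[1,0,0,0,0,0,0,0,0,1,0,0,1,0,1,1,0,0,0,1,0,0,1,2,0,1,1,0,2,0,2,0,1,0,0,2,1,0,0,1,0,0,0,0,0,0]
Step 8: delete bs at [14, 19, 22, 36] -> counters=[1,0,0,0,0,0,0,0,0,1,0,0,1,0,0,1,0,0,0,0,0,0,0,2,0,1,1,0,2,0,2,0,1,0,0,2,0,0,0,1,0,0,0,0,0,0]
Step 9: insert s at [0, 25, 26, 39] -> counters=[2,0,0,0,0,0,0,0,0,1,0,0,1,0,0,1,0,0,0,0,0,0,0,2,0,2,2,0,2,0,2,0,1,0,0,2,0,0,0,2,0,0,0,0,0,0]
Step 10: insert nnq at [10, 30, 40, 44] -> counters=[2,0,0,0,0,0,0,0,0,1,1,0,1,0,0,1,0,0,0,0,0,0,0,2,0,2,2,0,2,0,3,0,1,0,0,2,0,0,0,2,1,0,0,0,1,0]
Step 11: delete olt at [23, 28, 30, 35] -> counters=[2,0,0,0,0,0,0,0,0,1,1,0,1,0,0,1,0,0,0,0,0,0,0,1,0,2,2,0,1,0,2,0,1,0,0,1,0,0,0,2,1,0,0,0,1,0]
Step 12: insert tah at [9, 12, 15, 32] -> counters=[2,0,0,0,0,0,0,0,0,2,1,0,2,0,0,2,0,0,0,0,0,0,0,1,0,2,2,0,1,0,2,0,2,0,0,1,0,0,0,2,1,0,0,0,1,0]
Step 13: insert tah at [9, 12, 15, 32] -> counters=[2,0,0,0,0,0,0,0,0,3,1,0,3,0,0,3,0,0,0,0,0,0,0,1,0,2,2,0,1,0,2,0,3,0,0,1,0,0,0,2,1,0,0,0,1,0]
Query tah: check counters[9]=3 counters[12]=3 counters[15]=3 counters[32]=3 -> maybe

Answer: maybe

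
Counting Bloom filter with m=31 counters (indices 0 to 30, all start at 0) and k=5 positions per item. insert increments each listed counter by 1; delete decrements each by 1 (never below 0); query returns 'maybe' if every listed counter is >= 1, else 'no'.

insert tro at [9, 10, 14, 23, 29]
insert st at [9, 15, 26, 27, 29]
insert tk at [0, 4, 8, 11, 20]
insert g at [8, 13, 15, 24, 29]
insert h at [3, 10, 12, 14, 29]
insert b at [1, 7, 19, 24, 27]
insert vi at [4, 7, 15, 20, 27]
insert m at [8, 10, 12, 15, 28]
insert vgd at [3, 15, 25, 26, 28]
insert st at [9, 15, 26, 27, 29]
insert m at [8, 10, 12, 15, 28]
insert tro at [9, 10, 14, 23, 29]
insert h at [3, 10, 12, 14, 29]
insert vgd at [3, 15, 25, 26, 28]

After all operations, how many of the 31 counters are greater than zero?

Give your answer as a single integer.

Answer: 22

Derivation:
Step 1: insert tro at [9, 10, 14, 23, 29] -> counters=[0,0,0,0,0,0,0,0,0,1,1,0,0,0,1,0,0,0,0,0,0,0,0,1,0,0,0,0,0,1,0]
Step 2: insert st at [9, 15, 26, 27, 29] -> counters=[0,0,0,0,0,0,0,0,0,2,1,0,0,0,1,1,0,0,0,0,0,0,0,1,0,0,1,1,0,2,0]
Step 3: insert tk at [0, 4, 8, 11, 20] -> counters=[1,0,0,0,1,0,0,0,1,2,1,1,0,0,1,1,0,0,0,0,1,0,0,1,0,0,1,1,0,2,0]
Step 4: insert g at [8, 13, 15, 24, 29] -> counters=[1,0,0,0,1,0,0,0,2,2,1,1,0,1,1,2,0,0,0,0,1,0,0,1,1,0,1,1,0,3,0]
Step 5: insert h at [3, 10, 12, 14, 29] -> counters=[1,0,0,1,1,0,0,0,2,2,2,1,1,1,2,2,0,0,0,0,1,0,0,1,1,0,1,1,0,4,0]
Step 6: insert b at [1, 7, 19, 24, 27] -> counters=[1,1,0,1,1,0,0,1,2,2,2,1,1,1,2,2,0,0,0,1,1,0,0,1,2,0,1,2,0,4,0]
Step 7: insert vi at [4, 7, 15, 20, 27] -> counters=[1,1,0,1,2,0,0,2,2,2,2,1,1,1,2,3,0,0,0,1,2,0,0,1,2,0,1,3,0,4,0]
Step 8: insert m at [8, 10, 12, 15, 28] -> counters=[1,1,0,1,2,0,0,2,3,2,3,1,2,1,2,4,0,0,0,1,2,0,0,1,2,0,1,3,1,4,0]
Step 9: insert vgd at [3, 15, 25, 26, 28] -> counters=[1,1,0,2,2,0,0,2,3,2,3,1,2,1,2,5,0,0,0,1,2,0,0,1,2,1,2,3,2,4,0]
Step 10: insert st at [9, 15, 26, 27, 29] -> counters=[1,1,0,2,2,0,0,2,3,3,3,1,2,1,2,6,0,0,0,1,2,0,0,1,2,1,3,4,2,5,0]
Step 11: insert m at [8, 10, 12, 15, 28] -> counters=[1,1,0,2,2,0,0,2,4,3,4,1,3,1,2,7,0,0,0,1,2,0,0,1,2,1,3,4,3,5,0]
Step 12: insert tro at [9, 10, 14, 23, 29] -> counters=[1,1,0,2,2,0,0,2,4,4,5,1,3,1,3,7,0,0,0,1,2,0,0,2,2,1,3,4,3,6,0]
Step 13: insert h at [3, 10, 12, 14, 29] -> counters=[1,1,0,3,2,0,0,2,4,4,6,1,4,1,4,7,0,0,0,1,2,0,0,2,2,1,3,4,3,7,0]
Step 14: insert vgd at [3, 15, 25, 26, 28] -> counters=[1,1,0,4,2,0,0,2,4,4,6,1,4,1,4,8,0,0,0,1,2,0,0,2,2,2,4,4,4,7,0]
Final counters=[1,1,0,4,2,0,0,2,4,4,6,1,4,1,4,8,0,0,0,1,2,0,0,2,2,2,4,4,4,7,0] -> 22 nonzero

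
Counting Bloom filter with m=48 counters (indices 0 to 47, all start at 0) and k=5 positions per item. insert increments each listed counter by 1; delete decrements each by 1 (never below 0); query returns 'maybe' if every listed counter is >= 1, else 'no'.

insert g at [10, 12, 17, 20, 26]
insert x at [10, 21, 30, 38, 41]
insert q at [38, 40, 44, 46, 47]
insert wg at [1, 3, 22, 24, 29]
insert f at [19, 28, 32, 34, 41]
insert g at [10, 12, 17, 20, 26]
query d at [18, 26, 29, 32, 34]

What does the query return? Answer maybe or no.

Answer: no

Derivation:
Step 1: insert g at [10, 12, 17, 20, 26] -> counters=[0,0,0,0,0,0,0,0,0,0,1,0,1,0,0,0,0,1,0,0,1,0,0,0,0,0,1,0,0,0,0,0,0,0,0,0,0,0,0,0,0,0,0,0,0,0,0,0]
Step 2: insert x at [10, 21, 30, 38, 41] -> counters=[0,0,0,0,0,0,0,0,0,0,2,0,1,0,0,0,0,1,0,0,1,1,0,0,0,0,1,0,0,0,1,0,0,0,0,0,0,0,1,0,0,1,0,0,0,0,0,0]
Step 3: insert q at [38, 40, 44, 46, 47] -> counters=[0,0,0,0,0,0,0,0,0,0,2,0,1,0,0,0,0,1,0,0,1,1,0,0,0,0,1,0,0,0,1,0,0,0,0,0,0,0,2,0,1,1,0,0,1,0,1,1]
Step 4: insert wg at [1, 3, 22, 24, 29] -> counters=[0,1,0,1,0,0,0,0,0,0,2,0,1,0,0,0,0,1,0,0,1,1,1,0,1,0,1,0,0,1,1,0,0,0,0,0,0,0,2,0,1,1,0,0,1,0,1,1]
Step 5: insert f at [19, 28, 32, 34, 41] -> counters=[0,1,0,1,0,0,0,0,0,0,2,0,1,0,0,0,0,1,0,1,1,1,1,0,1,0,1,0,1,1,1,0,1,0,1,0,0,0,2,0,1,2,0,0,1,0,1,1]
Step 6: insert g at [10, 12, 17, 20, 26] -> counters=[0,1,0,1,0,0,0,0,0,0,3,0,2,0,0,0,0,2,0,1,2,1,1,0,1,0,2,0,1,1,1,0,1,0,1,0,0,0,2,0,1,2,0,0,1,0,1,1]
Query d: check counters[18]=0 counters[26]=2 counters[29]=1 counters[32]=1 counters[34]=1 -> no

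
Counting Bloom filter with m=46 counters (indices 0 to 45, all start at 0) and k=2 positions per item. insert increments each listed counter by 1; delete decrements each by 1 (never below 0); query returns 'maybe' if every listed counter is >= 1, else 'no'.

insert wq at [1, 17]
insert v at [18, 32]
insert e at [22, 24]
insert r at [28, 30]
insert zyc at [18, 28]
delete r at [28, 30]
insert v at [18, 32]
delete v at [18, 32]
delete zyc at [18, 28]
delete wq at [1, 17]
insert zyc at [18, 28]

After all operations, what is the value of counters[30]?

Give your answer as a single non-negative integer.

Step 1: insert wq at [1, 17] -> counters=[0,1,0,0,0,0,0,0,0,0,0,0,0,0,0,0,0,1,0,0,0,0,0,0,0,0,0,0,0,0,0,0,0,0,0,0,0,0,0,0,0,0,0,0,0,0]
Step 2: insert v at [18, 32] -> counters=[0,1,0,0,0,0,0,0,0,0,0,0,0,0,0,0,0,1,1,0,0,0,0,0,0,0,0,0,0,0,0,0,1,0,0,0,0,0,0,0,0,0,0,0,0,0]
Step 3: insert e at [22, 24] -> counters=[0,1,0,0,0,0,0,0,0,0,0,0,0,0,0,0,0,1,1,0,0,0,1,0,1,0,0,0,0,0,0,0,1,0,0,0,0,0,0,0,0,0,0,0,0,0]
Step 4: insert r at [28, 30] -> counters=[0,1,0,0,0,0,0,0,0,0,0,0,0,0,0,0,0,1,1,0,0,0,1,0,1,0,0,0,1,0,1,0,1,0,0,0,0,0,0,0,0,0,0,0,0,0]
Step 5: insert zyc at [18, 28] -> counters=[0,1,0,0,0,0,0,0,0,0,0,0,0,0,0,0,0,1,2,0,0,0,1,0,1,0,0,0,2,0,1,0,1,0,0,0,0,0,0,0,0,0,0,0,0,0]
Step 6: delete r at [28, 30] -> counters=[0,1,0,0,0,0,0,0,0,0,0,0,0,0,0,0,0,1,2,0,0,0,1,0,1,0,0,0,1,0,0,0,1,0,0,0,0,0,0,0,0,0,0,0,0,0]
Step 7: insert v at [18, 32] -> counters=[0,1,0,0,0,0,0,0,0,0,0,0,0,0,0,0,0,1,3,0,0,0,1,0,1,0,0,0,1,0,0,0,2,0,0,0,0,0,0,0,0,0,0,0,0,0]
Step 8: delete v at [18, 32] -> counters=[0,1,0,0,0,0,0,0,0,0,0,0,0,0,0,0,0,1,2,0,0,0,1,0,1,0,0,0,1,0,0,0,1,0,0,0,0,0,0,0,0,0,0,0,0,0]
Step 9: delete zyc at [18, 28] -> counters=[0,1,0,0,0,0,0,0,0,0,0,0,0,0,0,0,0,1,1,0,0,0,1,0,1,0,0,0,0,0,0,0,1,0,0,0,0,0,0,0,0,0,0,0,0,0]
Step 10: delete wq at [1, 17] -> counters=[0,0,0,0,0,0,0,0,0,0,0,0,0,0,0,0,0,0,1,0,0,0,1,0,1,0,0,0,0,0,0,0,1,0,0,0,0,0,0,0,0,0,0,0,0,0]
Step 11: insert zyc at [18, 28] -> counters=[0,0,0,0,0,0,0,0,0,0,0,0,0,0,0,0,0,0,2,0,0,0,1,0,1,0,0,0,1,0,0,0,1,0,0,0,0,0,0,0,0,0,0,0,0,0]
Final counters=[0,0,0,0,0,0,0,0,0,0,0,0,0,0,0,0,0,0,2,0,0,0,1,0,1,0,0,0,1,0,0,0,1,0,0,0,0,0,0,0,0,0,0,0,0,0] -> counters[30]=0

Answer: 0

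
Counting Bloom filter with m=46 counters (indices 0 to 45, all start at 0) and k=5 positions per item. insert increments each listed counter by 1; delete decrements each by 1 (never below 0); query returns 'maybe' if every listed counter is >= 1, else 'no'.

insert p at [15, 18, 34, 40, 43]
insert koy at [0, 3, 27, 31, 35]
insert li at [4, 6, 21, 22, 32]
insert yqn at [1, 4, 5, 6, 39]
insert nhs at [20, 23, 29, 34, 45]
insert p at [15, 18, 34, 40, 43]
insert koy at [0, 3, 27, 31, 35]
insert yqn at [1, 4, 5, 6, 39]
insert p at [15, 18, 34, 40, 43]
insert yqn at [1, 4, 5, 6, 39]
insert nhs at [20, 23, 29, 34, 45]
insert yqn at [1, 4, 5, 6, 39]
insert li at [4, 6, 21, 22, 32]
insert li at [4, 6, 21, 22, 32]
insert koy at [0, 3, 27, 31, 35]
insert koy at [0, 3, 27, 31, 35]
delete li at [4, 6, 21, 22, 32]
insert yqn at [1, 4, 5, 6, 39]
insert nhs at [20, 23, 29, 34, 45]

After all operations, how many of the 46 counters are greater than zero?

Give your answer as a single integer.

Step 1: insert p at [15, 18, 34, 40, 43] -> counters=[0,0,0,0,0,0,0,0,0,0,0,0,0,0,0,1,0,0,1,0,0,0,0,0,0,0,0,0,0,0,0,0,0,0,1,0,0,0,0,0,1,0,0,1,0,0]
Step 2: insert koy at [0, 3, 27, 31, 35] -> counters=[1,0,0,1,0,0,0,0,0,0,0,0,0,0,0,1,0,0,1,0,0,0,0,0,0,0,0,1,0,0,0,1,0,0,1,1,0,0,0,0,1,0,0,1,0,0]
Step 3: insert li at [4, 6, 21, 22, 32] -> counters=[1,0,0,1,1,0,1,0,0,0,0,0,0,0,0,1,0,0,1,0,0,1,1,0,0,0,0,1,0,0,0,1,1,0,1,1,0,0,0,0,1,0,0,1,0,0]
Step 4: insert yqn at [1, 4, 5, 6, 39] -> counters=[1,1,0,1,2,1,2,0,0,0,0,0,0,0,0,1,0,0,1,0,0,1,1,0,0,0,0,1,0,0,0,1,1,0,1,1,0,0,0,1,1,0,0,1,0,0]
Step 5: insert nhs at [20, 23, 29, 34, 45] -> counters=[1,1,0,1,2,1,2,0,0,0,0,0,0,0,0,1,0,0,1,0,1,1,1,1,0,0,0,1,0,1,0,1,1,0,2,1,0,0,0,1,1,0,0,1,0,1]
Step 6: insert p at [15, 18, 34, 40, 43] -> counters=[1,1,0,1,2,1,2,0,0,0,0,0,0,0,0,2,0,0,2,0,1,1,1,1,0,0,0,1,0,1,0,1,1,0,3,1,0,0,0,1,2,0,0,2,0,1]
Step 7: insert koy at [0, 3, 27, 31, 35] -> counters=[2,1,0,2,2,1,2,0,0,0,0,0,0,0,0,2,0,0,2,0,1,1,1,1,0,0,0,2,0,1,0,2,1,0,3,2,0,0,0,1,2,0,0,2,0,1]
Step 8: insert yqn at [1, 4, 5, 6, 39] -> counters=[2,2,0,2,3,2,3,0,0,0,0,0,0,0,0,2,0,0,2,0,1,1,1,1,0,0,0,2,0,1,0,2,1,0,3,2,0,0,0,2,2,0,0,2,0,1]
Step 9: insert p at [15, 18, 34, 40, 43] -> counters=[2,2,0,2,3,2,3,0,0,0,0,0,0,0,0,3,0,0,3,0,1,1,1,1,0,0,0,2,0,1,0,2,1,0,4,2,0,0,0,2,3,0,0,3,0,1]
Step 10: insert yqn at [1, 4, 5, 6, 39] -> counters=[2,3,0,2,4,3,4,0,0,0,0,0,0,0,0,3,0,0,3,0,1,1,1,1,0,0,0,2,0,1,0,2,1,0,4,2,0,0,0,3,3,0,0,3,0,1]
Step 11: insert nhs at [20, 23, 29, 34, 45] -> counters=[2,3,0,2,4,3,4,0,0,0,0,0,0,0,0,3,0,0,3,0,2,1,1,2,0,0,0,2,0,2,0,2,1,0,5,2,0,0,0,3,3,0,0,3,0,2]
Step 12: insert yqn at [1, 4, 5, 6, 39] -> counters=[2,4,0,2,5,4,5,0,0,0,0,0,0,0,0,3,0,0,3,0,2,1,1,2,0,0,0,2,0,2,0,2,1,0,5,2,0,0,0,4,3,0,0,3,0,2]
Step 13: insert li at [4, 6, 21, 22, 32] -> counters=[2,4,0,2,6,4,6,0,0,0,0,0,0,0,0,3,0,0,3,0,2,2,2,2,0,0,0,2,0,2,0,2,2,0,5,2,0,0,0,4,3,0,0,3,0,2]
Step 14: insert li at [4, 6, 21, 22, 32] -> counters=[2,4,0,2,7,4,7,0,0,0,0,0,0,0,0,3,0,0,3,0,2,3,3,2,0,0,0,2,0,2,0,2,3,0,5,2,0,0,0,4,3,0,0,3,0,2]
Step 15: insert koy at [0, 3, 27, 31, 35] -> counters=[3,4,0,3,7,4,7,0,0,0,0,0,0,0,0,3,0,0,3,0,2,3,3,2,0,0,0,3,0,2,0,3,3,0,5,3,0,0,0,4,3,0,0,3,0,2]
Step 16: insert koy at [0, 3, 27, 31, 35] -> counters=[4,4,0,4,7,4,7,0,0,0,0,0,0,0,0,3,0,0,3,0,2,3,3,2,0,0,0,4,0,2,0,4,3,0,5,4,0,0,0,4,3,0,0,3,0,2]
Step 17: delete li at [4, 6, 21, 22, 32] -> counters=[4,4,0,4,6,4,6,0,0,0,0,0,0,0,0,3,0,0,3,0,2,2,2,2,0,0,0,4,0,2,0,4,2,0,5,4,0,0,0,4,3,0,0,3,0,2]
Step 18: insert yqn at [1, 4, 5, 6, 39] -> counters=[4,5,0,4,7,5,7,0,0,0,0,0,0,0,0,3,0,0,3,0,2,2,2,2,0,0,0,4,0,2,0,4,2,0,5,4,0,0,0,5,3,0,0,3,0,2]
Step 19: insert nhs at [20, 23, 29, 34, 45] -> counters=[4,5,0,4,7,5,7,0,0,0,0,0,0,0,0,3,0,0,3,0,3,2,2,3,0,0,0,4,0,3,0,4,2,0,6,4,0,0,0,5,3,0,0,3,0,3]
Final counters=[4,5,0,4,7,5,7,0,0,0,0,0,0,0,0,3,0,0,3,0,3,2,2,3,0,0,0,4,0,3,0,4,2,0,6,4,0,0,0,5,3,0,0,3,0,3] -> 22 nonzero

Answer: 22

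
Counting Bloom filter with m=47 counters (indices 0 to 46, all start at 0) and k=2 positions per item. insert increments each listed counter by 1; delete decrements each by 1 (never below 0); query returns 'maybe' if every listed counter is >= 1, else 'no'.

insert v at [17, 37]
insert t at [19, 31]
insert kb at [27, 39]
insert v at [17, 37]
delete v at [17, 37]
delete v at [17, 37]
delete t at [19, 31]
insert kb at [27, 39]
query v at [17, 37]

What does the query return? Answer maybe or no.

Answer: no

Derivation:
Step 1: insert v at [17, 37] -> counters=[0,0,0,0,0,0,0,0,0,0,0,0,0,0,0,0,0,1,0,0,0,0,0,0,0,0,0,0,0,0,0,0,0,0,0,0,0,1,0,0,0,0,0,0,0,0,0]
Step 2: insert t at [19, 31] -> counters=[0,0,0,0,0,0,0,0,0,0,0,0,0,0,0,0,0,1,0,1,0,0,0,0,0,0,0,0,0,0,0,1,0,0,0,0,0,1,0,0,0,0,0,0,0,0,0]
Step 3: insert kb at [27, 39] -> counters=[0,0,0,0,0,0,0,0,0,0,0,0,0,0,0,0,0,1,0,1,0,0,0,0,0,0,0,1,0,0,0,1,0,0,0,0,0,1,0,1,0,0,0,0,0,0,0]
Step 4: insert v at [17, 37] -> counters=[0,0,0,0,0,0,0,0,0,0,0,0,0,0,0,0,0,2,0,1,0,0,0,0,0,0,0,1,0,0,0,1,0,0,0,0,0,2,0,1,0,0,0,0,0,0,0]
Step 5: delete v at [17, 37] -> counters=[0,0,0,0,0,0,0,0,0,0,0,0,0,0,0,0,0,1,0,1,0,0,0,0,0,0,0,1,0,0,0,1,0,0,0,0,0,1,0,1,0,0,0,0,0,0,0]
Step 6: delete v at [17, 37] -> counters=[0,0,0,0,0,0,0,0,0,0,0,0,0,0,0,0,0,0,0,1,0,0,0,0,0,0,0,1,0,0,0,1,0,0,0,0,0,0,0,1,0,0,0,0,0,0,0]
Step 7: delete t at [19, 31] -> counters=[0,0,0,0,0,0,0,0,0,0,0,0,0,0,0,0,0,0,0,0,0,0,0,0,0,0,0,1,0,0,0,0,0,0,0,0,0,0,0,1,0,0,0,0,0,0,0]
Step 8: insert kb at [27, 39] -> counters=[0,0,0,0,0,0,0,0,0,0,0,0,0,0,0,0,0,0,0,0,0,0,0,0,0,0,0,2,0,0,0,0,0,0,0,0,0,0,0,2,0,0,0,0,0,0,0]
Query v: check counters[17]=0 counters[37]=0 -> no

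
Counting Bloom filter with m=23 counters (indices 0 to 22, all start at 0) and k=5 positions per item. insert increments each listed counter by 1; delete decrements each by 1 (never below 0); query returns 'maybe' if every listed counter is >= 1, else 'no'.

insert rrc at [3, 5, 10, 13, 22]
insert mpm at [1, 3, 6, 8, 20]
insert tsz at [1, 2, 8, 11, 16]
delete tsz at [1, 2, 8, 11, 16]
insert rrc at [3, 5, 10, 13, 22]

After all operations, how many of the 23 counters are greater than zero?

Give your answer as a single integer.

Answer: 9

Derivation:
Step 1: insert rrc at [3, 5, 10, 13, 22] -> counters=[0,0,0,1,0,1,0,0,0,0,1,0,0,1,0,0,0,0,0,0,0,0,1]
Step 2: insert mpm at [1, 3, 6, 8, 20] -> counters=[0,1,0,2,0,1,1,0,1,0,1,0,0,1,0,0,0,0,0,0,1,0,1]
Step 3: insert tsz at [1, 2, 8, 11, 16] -> counters=[0,2,1,2,0,1,1,0,2,0,1,1,0,1,0,0,1,0,0,0,1,0,1]
Step 4: delete tsz at [1, 2, 8, 11, 16] -> counters=[0,1,0,2,0,1,1,0,1,0,1,0,0,1,0,0,0,0,0,0,1,0,1]
Step 5: insert rrc at [3, 5, 10, 13, 22] -> counters=[0,1,0,3,0,2,1,0,1,0,2,0,0,2,0,0,0,0,0,0,1,0,2]
Final counters=[0,1,0,3,0,2,1,0,1,0,2,0,0,2,0,0,0,0,0,0,1,0,2] -> 9 nonzero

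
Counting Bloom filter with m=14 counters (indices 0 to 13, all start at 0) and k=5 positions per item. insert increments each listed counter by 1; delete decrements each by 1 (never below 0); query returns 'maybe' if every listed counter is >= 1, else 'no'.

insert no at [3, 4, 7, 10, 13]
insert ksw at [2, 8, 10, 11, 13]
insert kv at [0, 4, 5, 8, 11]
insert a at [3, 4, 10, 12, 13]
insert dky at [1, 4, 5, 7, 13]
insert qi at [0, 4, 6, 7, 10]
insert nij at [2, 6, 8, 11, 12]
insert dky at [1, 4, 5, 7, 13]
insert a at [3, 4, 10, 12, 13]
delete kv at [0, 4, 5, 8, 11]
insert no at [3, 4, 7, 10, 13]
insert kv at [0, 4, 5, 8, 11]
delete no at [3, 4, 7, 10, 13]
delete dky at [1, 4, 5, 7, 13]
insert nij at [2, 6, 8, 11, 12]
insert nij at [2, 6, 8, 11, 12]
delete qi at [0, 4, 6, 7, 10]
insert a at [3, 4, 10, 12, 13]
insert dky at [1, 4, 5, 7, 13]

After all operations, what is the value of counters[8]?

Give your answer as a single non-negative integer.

Step 1: insert no at [3, 4, 7, 10, 13] -> counters=[0,0,0,1,1,0,0,1,0,0,1,0,0,1]
Step 2: insert ksw at [2, 8, 10, 11, 13] -> counters=[0,0,1,1,1,0,0,1,1,0,2,1,0,2]
Step 3: insert kv at [0, 4, 5, 8, 11] -> counters=[1,0,1,1,2,1,0,1,2,0,2,2,0,2]
Step 4: insert a at [3, 4, 10, 12, 13] -> counters=[1,0,1,2,3,1,0,1,2,0,3,2,1,3]
Step 5: insert dky at [1, 4, 5, 7, 13] -> counters=[1,1,1,2,4,2,0,2,2,0,3,2,1,4]
Step 6: insert qi at [0, 4, 6, 7, 10] -> counters=[2,1,1,2,5,2,1,3,2,0,4,2,1,4]
Step 7: insert nij at [2, 6, 8, 11, 12] -> counters=[2,1,2,2,5,2,2,3,3,0,4,3,2,4]
Step 8: insert dky at [1, 4, 5, 7, 13] -> counters=[2,2,2,2,6,3,2,4,3,0,4,3,2,5]
Step 9: insert a at [3, 4, 10, 12, 13] -> counters=[2,2,2,3,7,3,2,4,3,0,5,3,3,6]
Step 10: delete kv at [0, 4, 5, 8, 11] -> counters=[1,2,2,3,6,2,2,4,2,0,5,2,3,6]
Step 11: insert no at [3, 4, 7, 10, 13] -> counters=[1,2,2,4,7,2,2,5,2,0,6,2,3,7]
Step 12: insert kv at [0, 4, 5, 8, 11] -> counters=[2,2,2,4,8,3,2,5,3,0,6,3,3,7]
Step 13: delete no at [3, 4, 7, 10, 13] -> counters=[2,2,2,3,7,3,2,4,3,0,5,3,3,6]
Step 14: delete dky at [1, 4, 5, 7, 13] -> counters=[2,1,2,3,6,2,2,3,3,0,5,3,3,5]
Step 15: insert nij at [2, 6, 8, 11, 12] -> counters=[2,1,3,3,6,2,3,3,4,0,5,4,4,5]
Step 16: insert nij at [2, 6, 8, 11, 12] -> counters=[2,1,4,3,6,2,4,3,5,0,5,5,5,5]
Step 17: delete qi at [0, 4, 6, 7, 10] -> counters=[1,1,4,3,5,2,3,2,5,0,4,5,5,5]
Step 18: insert a at [3, 4, 10, 12, 13] -> counters=[1,1,4,4,6,2,3,2,5,0,5,5,6,6]
Step 19: insert dky at [1, 4, 5, 7, 13] -> counters=[1,2,4,4,7,3,3,3,5,0,5,5,6,7]
Final counters=[1,2,4,4,7,3,3,3,5,0,5,5,6,7] -> counters[8]=5

Answer: 5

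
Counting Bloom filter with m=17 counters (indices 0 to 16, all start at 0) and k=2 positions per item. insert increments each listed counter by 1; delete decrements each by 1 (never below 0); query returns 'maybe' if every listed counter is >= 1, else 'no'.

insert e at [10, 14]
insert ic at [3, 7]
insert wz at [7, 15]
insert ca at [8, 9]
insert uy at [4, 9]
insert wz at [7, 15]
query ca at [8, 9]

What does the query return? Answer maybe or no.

Answer: maybe

Derivation:
Step 1: insert e at [10, 14] -> counters=[0,0,0,0,0,0,0,0,0,0,1,0,0,0,1,0,0]
Step 2: insert ic at [3, 7] -> counters=[0,0,0,1,0,0,0,1,0,0,1,0,0,0,1,0,0]
Step 3: insert wz at [7, 15] -> counters=[0,0,0,1,0,0,0,2,0,0,1,0,0,0,1,1,0]
Step 4: insert ca at [8, 9] -> counters=[0,0,0,1,0,0,0,2,1,1,1,0,0,0,1,1,0]
Step 5: insert uy at [4, 9] -> counters=[0,0,0,1,1,0,0,2,1,2,1,0,0,0,1,1,0]
Step 6: insert wz at [7, 15] -> counters=[0,0,0,1,1,0,0,3,1,2,1,0,0,0,1,2,0]
Query ca: check counters[8]=1 counters[9]=2 -> maybe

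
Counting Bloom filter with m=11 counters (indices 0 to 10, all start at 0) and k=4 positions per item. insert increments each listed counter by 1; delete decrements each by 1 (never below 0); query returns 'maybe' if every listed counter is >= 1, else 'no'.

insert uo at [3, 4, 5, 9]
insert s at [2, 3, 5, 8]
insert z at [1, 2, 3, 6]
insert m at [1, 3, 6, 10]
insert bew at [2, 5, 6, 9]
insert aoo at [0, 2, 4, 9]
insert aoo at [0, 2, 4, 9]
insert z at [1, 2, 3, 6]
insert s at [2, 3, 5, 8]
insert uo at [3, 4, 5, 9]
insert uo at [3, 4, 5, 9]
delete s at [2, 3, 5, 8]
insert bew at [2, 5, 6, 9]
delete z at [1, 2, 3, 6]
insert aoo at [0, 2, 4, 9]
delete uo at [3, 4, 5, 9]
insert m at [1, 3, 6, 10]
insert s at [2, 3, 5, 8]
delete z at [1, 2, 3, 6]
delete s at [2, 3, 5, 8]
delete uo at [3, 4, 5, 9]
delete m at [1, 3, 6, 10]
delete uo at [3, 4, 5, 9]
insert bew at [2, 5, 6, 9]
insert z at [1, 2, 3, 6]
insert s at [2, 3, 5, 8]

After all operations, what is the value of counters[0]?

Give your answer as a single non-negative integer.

Answer: 3

Derivation:
Step 1: insert uo at [3, 4, 5, 9] -> counters=[0,0,0,1,1,1,0,0,0,1,0]
Step 2: insert s at [2, 3, 5, 8] -> counters=[0,0,1,2,1,2,0,0,1,1,0]
Step 3: insert z at [1, 2, 3, 6] -> counters=[0,1,2,3,1,2,1,0,1,1,0]
Step 4: insert m at [1, 3, 6, 10] -> counters=[0,2,2,4,1,2,2,0,1,1,1]
Step 5: insert bew at [2, 5, 6, 9] -> counters=[0,2,3,4,1,3,3,0,1,2,1]
Step 6: insert aoo at [0, 2, 4, 9] -> counters=[1,2,4,4,2,3,3,0,1,3,1]
Step 7: insert aoo at [0, 2, 4, 9] -> counters=[2,2,5,4,3,3,3,0,1,4,1]
Step 8: insert z at [1, 2, 3, 6] -> counters=[2,3,6,5,3,3,4,0,1,4,1]
Step 9: insert s at [2, 3, 5, 8] -> counters=[2,3,7,6,3,4,4,0,2,4,1]
Step 10: insert uo at [3, 4, 5, 9] -> counters=[2,3,7,7,4,5,4,0,2,5,1]
Step 11: insert uo at [3, 4, 5, 9] -> counters=[2,3,7,8,5,6,4,0,2,6,1]
Step 12: delete s at [2, 3, 5, 8] -> counters=[2,3,6,7,5,5,4,0,1,6,1]
Step 13: insert bew at [2, 5, 6, 9] -> counters=[2,3,7,7,5,6,5,0,1,7,1]
Step 14: delete z at [1, 2, 3, 6] -> counters=[2,2,6,6,5,6,4,0,1,7,1]
Step 15: insert aoo at [0, 2, 4, 9] -> counters=[3,2,7,6,6,6,4,0,1,8,1]
Step 16: delete uo at [3, 4, 5, 9] -> counters=[3,2,7,5,5,5,4,0,1,7,1]
Step 17: insert m at [1, 3, 6, 10] -> counters=[3,3,7,6,5,5,5,0,1,7,2]
Step 18: insert s at [2, 3, 5, 8] -> counters=[3,3,8,7,5,6,5,0,2,7,2]
Step 19: delete z at [1, 2, 3, 6] -> counters=[3,2,7,6,5,6,4,0,2,7,2]
Step 20: delete s at [2, 3, 5, 8] -> counters=[3,2,6,5,5,5,4,0,1,7,2]
Step 21: delete uo at [3, 4, 5, 9] -> counters=[3,2,6,4,4,4,4,0,1,6,2]
Step 22: delete m at [1, 3, 6, 10] -> counters=[3,1,6,3,4,4,3,0,1,6,1]
Step 23: delete uo at [3, 4, 5, 9] -> counters=[3,1,6,2,3,3,3,0,1,5,1]
Step 24: insert bew at [2, 5, 6, 9] -> counters=[3,1,7,2,3,4,4,0,1,6,1]
Step 25: insert z at [1, 2, 3, 6] -> counters=[3,2,8,3,3,4,5,0,1,6,1]
Step 26: insert s at [2, 3, 5, 8] -> counters=[3,2,9,4,3,5,5,0,2,6,1]
Final counters=[3,2,9,4,3,5,5,0,2,6,1] -> counters[0]=3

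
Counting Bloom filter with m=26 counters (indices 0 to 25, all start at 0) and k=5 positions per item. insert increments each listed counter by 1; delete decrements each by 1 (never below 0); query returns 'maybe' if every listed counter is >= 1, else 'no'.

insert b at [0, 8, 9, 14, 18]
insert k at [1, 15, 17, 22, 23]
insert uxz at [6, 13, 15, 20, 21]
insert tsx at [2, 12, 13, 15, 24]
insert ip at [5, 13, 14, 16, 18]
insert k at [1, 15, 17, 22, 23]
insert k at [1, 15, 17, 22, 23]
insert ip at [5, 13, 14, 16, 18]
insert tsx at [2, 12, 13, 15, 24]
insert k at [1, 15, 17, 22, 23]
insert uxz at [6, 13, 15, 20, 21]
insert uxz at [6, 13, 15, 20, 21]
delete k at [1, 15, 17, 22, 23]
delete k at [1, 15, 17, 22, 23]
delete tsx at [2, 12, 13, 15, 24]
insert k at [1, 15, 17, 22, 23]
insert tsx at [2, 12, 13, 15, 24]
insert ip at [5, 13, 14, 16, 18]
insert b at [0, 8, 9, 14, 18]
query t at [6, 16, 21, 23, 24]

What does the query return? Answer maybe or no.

Step 1: insert b at [0, 8, 9, 14, 18] -> counters=[1,0,0,0,0,0,0,0,1,1,0,0,0,0,1,0,0,0,1,0,0,0,0,0,0,0]
Step 2: insert k at [1, 15, 17, 22, 23] -> counters=[1,1,0,0,0,0,0,0,1,1,0,0,0,0,1,1,0,1,1,0,0,0,1,1,0,0]
Step 3: insert uxz at [6, 13, 15, 20, 21] -> counters=[1,1,0,0,0,0,1,0,1,1,0,0,0,1,1,2,0,1,1,0,1,1,1,1,0,0]
Step 4: insert tsx at [2, 12, 13, 15, 24] -> counters=[1,1,1,0,0,0,1,0,1,1,0,0,1,2,1,3,0,1,1,0,1,1,1,1,1,0]
Step 5: insert ip at [5, 13, 14, 16, 18] -> counters=[1,1,1,0,0,1,1,0,1,1,0,0,1,3,2,3,1,1,2,0,1,1,1,1,1,0]
Step 6: insert k at [1, 15, 17, 22, 23] -> counters=[1,2,1,0,0,1,1,0,1,1,0,0,1,3,2,4,1,2,2,0,1,1,2,2,1,0]
Step 7: insert k at [1, 15, 17, 22, 23] -> counters=[1,3,1,0,0,1,1,0,1,1,0,0,1,3,2,5,1,3,2,0,1,1,3,3,1,0]
Step 8: insert ip at [5, 13, 14, 16, 18] -> counters=[1,3,1,0,0,2,1,0,1,1,0,0,1,4,3,5,2,3,3,0,1,1,3,3,1,0]
Step 9: insert tsx at [2, 12, 13, 15, 24] -> counters=[1,3,2,0,0,2,1,0,1,1,0,0,2,5,3,6,2,3,3,0,1,1,3,3,2,0]
Step 10: insert k at [1, 15, 17, 22, 23] -> counters=[1,4,2,0,0,2,1,0,1,1,0,0,2,5,3,7,2,4,3,0,1,1,4,4,2,0]
Step 11: insert uxz at [6, 13, 15, 20, 21] -> counters=[1,4,2,0,0,2,2,0,1,1,0,0,2,6,3,8,2,4,3,0,2,2,4,4,2,0]
Step 12: insert uxz at [6, 13, 15, 20, 21] -> counters=[1,4,2,0,0,2,3,0,1,1,0,0,2,7,3,9,2,4,3,0,3,3,4,4,2,0]
Step 13: delete k at [1, 15, 17, 22, 23] -> counters=[1,3,2,0,0,2,3,0,1,1,0,0,2,7,3,8,2,3,3,0,3,3,3,3,2,0]
Step 14: delete k at [1, 15, 17, 22, 23] -> counters=[1,2,2,0,0,2,3,0,1,1,0,0,2,7,3,7,2,2,3,0,3,3,2,2,2,0]
Step 15: delete tsx at [2, 12, 13, 15, 24] -> counters=[1,2,1,0,0,2,3,0,1,1,0,0,1,6,3,6,2,2,3,0,3,3,2,2,1,0]
Step 16: insert k at [1, 15, 17, 22, 23] -> counters=[1,3,1,0,0,2,3,0,1,1,0,0,1,6,3,7,2,3,3,0,3,3,3,3,1,0]
Step 17: insert tsx at [2, 12, 13, 15, 24] -> counters=[1,3,2,0,0,2,3,0,1,1,0,0,2,7,3,8,2,3,3,0,3,3,3,3,2,0]
Step 18: insert ip at [5, 13, 14, 16, 18] -> counters=[1,3,2,0,0,3,3,0,1,1,0,0,2,8,4,8,3,3,4,0,3,3,3,3,2,0]
Step 19: insert b at [0, 8, 9, 14, 18] -> counters=[2,3,2,0,0,3,3,0,2,2,0,0,2,8,5,8,3,3,5,0,3,3,3,3,2,0]
Query t: check counters[6]=3 counters[16]=3 counters[21]=3 counters[23]=3 counters[24]=2 -> maybe

Answer: maybe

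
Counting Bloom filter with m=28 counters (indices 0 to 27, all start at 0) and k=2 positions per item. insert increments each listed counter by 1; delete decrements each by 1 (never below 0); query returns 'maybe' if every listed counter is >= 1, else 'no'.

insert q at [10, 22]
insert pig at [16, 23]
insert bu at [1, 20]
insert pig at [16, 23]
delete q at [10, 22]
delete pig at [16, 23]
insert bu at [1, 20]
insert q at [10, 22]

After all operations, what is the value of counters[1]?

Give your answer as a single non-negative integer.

Answer: 2

Derivation:
Step 1: insert q at [10, 22] -> counters=[0,0,0,0,0,0,0,0,0,0,1,0,0,0,0,0,0,0,0,0,0,0,1,0,0,0,0,0]
Step 2: insert pig at [16, 23] -> counters=[0,0,0,0,0,0,0,0,0,0,1,0,0,0,0,0,1,0,0,0,0,0,1,1,0,0,0,0]
Step 3: insert bu at [1, 20] -> counters=[0,1,0,0,0,0,0,0,0,0,1,0,0,0,0,0,1,0,0,0,1,0,1,1,0,0,0,0]
Step 4: insert pig at [16, 23] -> counters=[0,1,0,0,0,0,0,0,0,0,1,0,0,0,0,0,2,0,0,0,1,0,1,2,0,0,0,0]
Step 5: delete q at [10, 22] -> counters=[0,1,0,0,0,0,0,0,0,0,0,0,0,0,0,0,2,0,0,0,1,0,0,2,0,0,0,0]
Step 6: delete pig at [16, 23] -> counters=[0,1,0,0,0,0,0,0,0,0,0,0,0,0,0,0,1,0,0,0,1,0,0,1,0,0,0,0]
Step 7: insert bu at [1, 20] -> counters=[0,2,0,0,0,0,0,0,0,0,0,0,0,0,0,0,1,0,0,0,2,0,0,1,0,0,0,0]
Step 8: insert q at [10, 22] -> counters=[0,2,0,0,0,0,0,0,0,0,1,0,0,0,0,0,1,0,0,0,2,0,1,1,0,0,0,0]
Final counters=[0,2,0,0,0,0,0,0,0,0,1,0,0,0,0,0,1,0,0,0,2,0,1,1,0,0,0,0] -> counters[1]=2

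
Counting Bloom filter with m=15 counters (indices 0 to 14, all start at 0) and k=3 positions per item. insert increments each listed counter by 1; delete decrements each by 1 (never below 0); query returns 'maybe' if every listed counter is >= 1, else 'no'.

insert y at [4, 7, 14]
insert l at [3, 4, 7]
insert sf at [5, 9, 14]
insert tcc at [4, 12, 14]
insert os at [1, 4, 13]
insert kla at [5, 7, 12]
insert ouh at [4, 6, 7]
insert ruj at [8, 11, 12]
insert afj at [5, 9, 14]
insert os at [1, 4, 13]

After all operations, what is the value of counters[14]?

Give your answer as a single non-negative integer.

Answer: 4

Derivation:
Step 1: insert y at [4, 7, 14] -> counters=[0,0,0,0,1,0,0,1,0,0,0,0,0,0,1]
Step 2: insert l at [3, 4, 7] -> counters=[0,0,0,1,2,0,0,2,0,0,0,0,0,0,1]
Step 3: insert sf at [5, 9, 14] -> counters=[0,0,0,1,2,1,0,2,0,1,0,0,0,0,2]
Step 4: insert tcc at [4, 12, 14] -> counters=[0,0,0,1,3,1,0,2,0,1,0,0,1,0,3]
Step 5: insert os at [1, 4, 13] -> counters=[0,1,0,1,4,1,0,2,0,1,0,0,1,1,3]
Step 6: insert kla at [5, 7, 12] -> counters=[0,1,0,1,4,2,0,3,0,1,0,0,2,1,3]
Step 7: insert ouh at [4, 6, 7] -> counters=[0,1,0,1,5,2,1,4,0,1,0,0,2,1,3]
Step 8: insert ruj at [8, 11, 12] -> counters=[0,1,0,1,5,2,1,4,1,1,0,1,3,1,3]
Step 9: insert afj at [5, 9, 14] -> counters=[0,1,0,1,5,3,1,4,1,2,0,1,3,1,4]
Step 10: insert os at [1, 4, 13] -> counters=[0,2,0,1,6,3,1,4,1,2,0,1,3,2,4]
Final counters=[0,2,0,1,6,3,1,4,1,2,0,1,3,2,4] -> counters[14]=4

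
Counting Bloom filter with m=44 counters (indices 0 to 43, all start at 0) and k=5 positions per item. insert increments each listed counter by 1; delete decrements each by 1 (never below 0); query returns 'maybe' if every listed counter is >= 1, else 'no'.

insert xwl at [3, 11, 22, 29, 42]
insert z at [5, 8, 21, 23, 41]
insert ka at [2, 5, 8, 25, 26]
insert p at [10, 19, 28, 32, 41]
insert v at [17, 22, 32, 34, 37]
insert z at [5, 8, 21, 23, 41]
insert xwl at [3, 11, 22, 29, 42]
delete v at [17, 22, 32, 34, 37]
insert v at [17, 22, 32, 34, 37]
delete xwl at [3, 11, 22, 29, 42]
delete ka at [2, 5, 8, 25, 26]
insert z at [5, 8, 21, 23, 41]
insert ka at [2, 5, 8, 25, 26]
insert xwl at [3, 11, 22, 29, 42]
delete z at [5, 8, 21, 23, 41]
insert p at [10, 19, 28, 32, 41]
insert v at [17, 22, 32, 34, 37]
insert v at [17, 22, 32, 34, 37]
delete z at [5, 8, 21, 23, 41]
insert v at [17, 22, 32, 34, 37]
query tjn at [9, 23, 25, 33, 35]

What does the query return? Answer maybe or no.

Answer: no

Derivation:
Step 1: insert xwl at [3, 11, 22, 29, 42] -> counters=[0,0,0,1,0,0,0,0,0,0,0,1,0,0,0,0,0,0,0,0,0,0,1,0,0,0,0,0,0,1,0,0,0,0,0,0,0,0,0,0,0,0,1,0]
Step 2: insert z at [5, 8, 21, 23, 41] -> counters=[0,0,0,1,0,1,0,0,1,0,0,1,0,0,0,0,0,0,0,0,0,1,1,1,0,0,0,0,0,1,0,0,0,0,0,0,0,0,0,0,0,1,1,0]
Step 3: insert ka at [2, 5, 8, 25, 26] -> counters=[0,0,1,1,0,2,0,0,2,0,0,1,0,0,0,0,0,0,0,0,0,1,1,1,0,1,1,0,0,1,0,0,0,0,0,0,0,0,0,0,0,1,1,0]
Step 4: insert p at [10, 19, 28, 32, 41] -> counters=[0,0,1,1,0,2,0,0,2,0,1,1,0,0,0,0,0,0,0,1,0,1,1,1,0,1,1,0,1,1,0,0,1,0,0,0,0,0,0,0,0,2,1,0]
Step 5: insert v at [17, 22, 32, 34, 37] -> counters=[0,0,1,1,0,2,0,0,2,0,1,1,0,0,0,0,0,1,0,1,0,1,2,1,0,1,1,0,1,1,0,0,2,0,1,0,0,1,0,0,0,2,1,0]
Step 6: insert z at [5, 8, 21, 23, 41] -> counters=[0,0,1,1,0,3,0,0,3,0,1,1,0,0,0,0,0,1,0,1,0,2,2,2,0,1,1,0,1,1,0,0,2,0,1,0,0,1,0,0,0,3,1,0]
Step 7: insert xwl at [3, 11, 22, 29, 42] -> counters=[0,0,1,2,0,3,0,0,3,0,1,2,0,0,0,0,0,1,0,1,0,2,3,2,0,1,1,0,1,2,0,0,2,0,1,0,0,1,0,0,0,3,2,0]
Step 8: delete v at [17, 22, 32, 34, 37] -> counters=[0,0,1,2,0,3,0,0,3,0,1,2,0,0,0,0,0,0,0,1,0,2,2,2,0,1,1,0,1,2,0,0,1,0,0,0,0,0,0,0,0,3,2,0]
Step 9: insert v at [17, 22, 32, 34, 37] -> counters=[0,0,1,2,0,3,0,0,3,0,1,2,0,0,0,0,0,1,0,1,0,2,3,2,0,1,1,0,1,2,0,0,2,0,1,0,0,1,0,0,0,3,2,0]
Step 10: delete xwl at [3, 11, 22, 29, 42] -> counters=[0,0,1,1,0,3,0,0,3,0,1,1,0,0,0,0,0,1,0,1,0,2,2,2,0,1,1,0,1,1,0,0,2,0,1,0,0,1,0,0,0,3,1,0]
Step 11: delete ka at [2, 5, 8, 25, 26] -> counters=[0,0,0,1,0,2,0,0,2,0,1,1,0,0,0,0,0,1,0,1,0,2,2,2,0,0,0,0,1,1,0,0,2,0,1,0,0,1,0,0,0,3,1,0]
Step 12: insert z at [5, 8, 21, 23, 41] -> counters=[0,0,0,1,0,3,0,0,3,0,1,1,0,0,0,0,0,1,0,1,0,3,2,3,0,0,0,0,1,1,0,0,2,0,1,0,0,1,0,0,0,4,1,0]
Step 13: insert ka at [2, 5, 8, 25, 26] -> counters=[0,0,1,1,0,4,0,0,4,0,1,1,0,0,0,0,0,1,0,1,0,3,2,3,0,1,1,0,1,1,0,0,2,0,1,0,0,1,0,0,0,4,1,0]
Step 14: insert xwl at [3, 11, 22, 29, 42] -> counters=[0,0,1,2,0,4,0,0,4,0,1,2,0,0,0,0,0,1,0,1,0,3,3,3,0,1,1,0,1,2,0,0,2,0,1,0,0,1,0,0,0,4,2,0]
Step 15: delete z at [5, 8, 21, 23, 41] -> counters=[0,0,1,2,0,3,0,0,3,0,1,2,0,0,0,0,0,1,0,1,0,2,3,2,0,1,1,0,1,2,0,0,2,0,1,0,0,1,0,0,0,3,2,0]
Step 16: insert p at [10, 19, 28, 32, 41] -> counters=[0,0,1,2,0,3,0,0,3,0,2,2,0,0,0,0,0,1,0,2,0,2,3,2,0,1,1,0,2,2,0,0,3,0,1,0,0,1,0,0,0,4,2,0]
Step 17: insert v at [17, 22, 32, 34, 37] -> counters=[0,0,1,2,0,3,0,0,3,0,2,2,0,0,0,0,0,2,0,2,0,2,4,2,0,1,1,0,2,2,0,0,4,0,2,0,0,2,0,0,0,4,2,0]
Step 18: insert v at [17, 22, 32, 34, 37] -> counters=[0,0,1,2,0,3,0,0,3,0,2,2,0,0,0,0,0,3,0,2,0,2,5,2,0,1,1,0,2,2,0,0,5,0,3,0,0,3,0,0,0,4,2,0]
Step 19: delete z at [5, 8, 21, 23, 41] -> counters=[0,0,1,2,0,2,0,0,2,0,2,2,0,0,0,0,0,3,0,2,0,1,5,1,0,1,1,0,2,2,0,0,5,0,3,0,0,3,0,0,0,3,2,0]
Step 20: insert v at [17, 22, 32, 34, 37] -> counters=[0,0,1,2,0,2,0,0,2,0,2,2,0,0,0,0,0,4,0,2,0,1,6,1,0,1,1,0,2,2,0,0,6,0,4,0,0,4,0,0,0,3,2,0]
Query tjn: check counters[9]=0 counters[23]=1 counters[25]=1 counters[33]=0 counters[35]=0 -> no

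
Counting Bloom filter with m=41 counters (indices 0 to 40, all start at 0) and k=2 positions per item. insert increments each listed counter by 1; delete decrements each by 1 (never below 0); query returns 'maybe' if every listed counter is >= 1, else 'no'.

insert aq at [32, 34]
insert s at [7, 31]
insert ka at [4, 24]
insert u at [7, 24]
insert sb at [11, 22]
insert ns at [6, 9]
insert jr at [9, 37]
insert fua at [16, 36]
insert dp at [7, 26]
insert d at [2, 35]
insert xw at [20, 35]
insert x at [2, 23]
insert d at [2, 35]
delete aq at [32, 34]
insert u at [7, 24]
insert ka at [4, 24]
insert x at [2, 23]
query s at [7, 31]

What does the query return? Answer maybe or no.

Answer: maybe

Derivation:
Step 1: insert aq at [32, 34] -> counters=[0,0,0,0,0,0,0,0,0,0,0,0,0,0,0,0,0,0,0,0,0,0,0,0,0,0,0,0,0,0,0,0,1,0,1,0,0,0,0,0,0]
Step 2: insert s at [7, 31] -> counters=[0,0,0,0,0,0,0,1,0,0,0,0,0,0,0,0,0,0,0,0,0,0,0,0,0,0,0,0,0,0,0,1,1,0,1,0,0,0,0,0,0]
Step 3: insert ka at [4, 24] -> counters=[0,0,0,0,1,0,0,1,0,0,0,0,0,0,0,0,0,0,0,0,0,0,0,0,1,0,0,0,0,0,0,1,1,0,1,0,0,0,0,0,0]
Step 4: insert u at [7, 24] -> counters=[0,0,0,0,1,0,0,2,0,0,0,0,0,0,0,0,0,0,0,0,0,0,0,0,2,0,0,0,0,0,0,1,1,0,1,0,0,0,0,0,0]
Step 5: insert sb at [11, 22] -> counters=[0,0,0,0,1,0,0,2,0,0,0,1,0,0,0,0,0,0,0,0,0,0,1,0,2,0,0,0,0,0,0,1,1,0,1,0,0,0,0,0,0]
Step 6: insert ns at [6, 9] -> counters=[0,0,0,0,1,0,1,2,0,1,0,1,0,0,0,0,0,0,0,0,0,0,1,0,2,0,0,0,0,0,0,1,1,0,1,0,0,0,0,0,0]
Step 7: insert jr at [9, 37] -> counters=[0,0,0,0,1,0,1,2,0,2,0,1,0,0,0,0,0,0,0,0,0,0,1,0,2,0,0,0,0,0,0,1,1,0,1,0,0,1,0,0,0]
Step 8: insert fua at [16, 36] -> counters=[0,0,0,0,1,0,1,2,0,2,0,1,0,0,0,0,1,0,0,0,0,0,1,0,2,0,0,0,0,0,0,1,1,0,1,0,1,1,0,0,0]
Step 9: insert dp at [7, 26] -> counters=[0,0,0,0,1,0,1,3,0,2,0,1,0,0,0,0,1,0,0,0,0,0,1,0,2,0,1,0,0,0,0,1,1,0,1,0,1,1,0,0,0]
Step 10: insert d at [2, 35] -> counters=[0,0,1,0,1,0,1,3,0,2,0,1,0,0,0,0,1,0,0,0,0,0,1,0,2,0,1,0,0,0,0,1,1,0,1,1,1,1,0,0,0]
Step 11: insert xw at [20, 35] -> counters=[0,0,1,0,1,0,1,3,0,2,0,1,0,0,0,0,1,0,0,0,1,0,1,0,2,0,1,0,0,0,0,1,1,0,1,2,1,1,0,0,0]
Step 12: insert x at [2, 23] -> counters=[0,0,2,0,1,0,1,3,0,2,0,1,0,0,0,0,1,0,0,0,1,0,1,1,2,0,1,0,0,0,0,1,1,0,1,2,1,1,0,0,0]
Step 13: insert d at [2, 35] -> counters=[0,0,3,0,1,0,1,3,0,2,0,1,0,0,0,0,1,0,0,0,1,0,1,1,2,0,1,0,0,0,0,1,1,0,1,3,1,1,0,0,0]
Step 14: delete aq at [32, 34] -> counters=[0,0,3,0,1,0,1,3,0,2,0,1,0,0,0,0,1,0,0,0,1,0,1,1,2,0,1,0,0,0,0,1,0,0,0,3,1,1,0,0,0]
Step 15: insert u at [7, 24] -> counters=[0,0,3,0,1,0,1,4,0,2,0,1,0,0,0,0,1,0,0,0,1,0,1,1,3,0,1,0,0,0,0,1,0,0,0,3,1,1,0,0,0]
Step 16: insert ka at [4, 24] -> counters=[0,0,3,0,2,0,1,4,0,2,0,1,0,0,0,0,1,0,0,0,1,0,1,1,4,0,1,0,0,0,0,1,0,0,0,3,1,1,0,0,0]
Step 17: insert x at [2, 23] -> counters=[0,0,4,0,2,0,1,4,0,2,0,1,0,0,0,0,1,0,0,0,1,0,1,2,4,0,1,0,0,0,0,1,0,0,0,3,1,1,0,0,0]
Query s: check counters[7]=4 counters[31]=1 -> maybe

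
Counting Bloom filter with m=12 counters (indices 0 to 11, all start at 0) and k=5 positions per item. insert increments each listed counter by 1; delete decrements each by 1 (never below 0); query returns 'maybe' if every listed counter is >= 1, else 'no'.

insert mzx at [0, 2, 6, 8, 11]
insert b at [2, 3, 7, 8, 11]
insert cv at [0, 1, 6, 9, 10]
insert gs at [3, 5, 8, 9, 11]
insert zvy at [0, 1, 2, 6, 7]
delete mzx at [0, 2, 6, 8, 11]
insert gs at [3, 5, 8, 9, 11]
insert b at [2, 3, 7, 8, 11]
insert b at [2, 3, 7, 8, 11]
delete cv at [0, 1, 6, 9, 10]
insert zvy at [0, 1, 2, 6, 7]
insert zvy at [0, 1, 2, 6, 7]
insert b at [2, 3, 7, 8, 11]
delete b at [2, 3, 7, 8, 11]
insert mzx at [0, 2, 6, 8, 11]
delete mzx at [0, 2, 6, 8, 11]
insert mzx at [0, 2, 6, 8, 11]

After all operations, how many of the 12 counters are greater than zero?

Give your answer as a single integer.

Answer: 10

Derivation:
Step 1: insert mzx at [0, 2, 6, 8, 11] -> counters=[1,0,1,0,0,0,1,0,1,0,0,1]
Step 2: insert b at [2, 3, 7, 8, 11] -> counters=[1,0,2,1,0,0,1,1,2,0,0,2]
Step 3: insert cv at [0, 1, 6, 9, 10] -> counters=[2,1,2,1,0,0,2,1,2,1,1,2]
Step 4: insert gs at [3, 5, 8, 9, 11] -> counters=[2,1,2,2,0,1,2,1,3,2,1,3]
Step 5: insert zvy at [0, 1, 2, 6, 7] -> counters=[3,2,3,2,0,1,3,2,3,2,1,3]
Step 6: delete mzx at [0, 2, 6, 8, 11] -> counters=[2,2,2,2,0,1,2,2,2,2,1,2]
Step 7: insert gs at [3, 5, 8, 9, 11] -> counters=[2,2,2,3,0,2,2,2,3,3,1,3]
Step 8: insert b at [2, 3, 7, 8, 11] -> counters=[2,2,3,4,0,2,2,3,4,3,1,4]
Step 9: insert b at [2, 3, 7, 8, 11] -> counters=[2,2,4,5,0,2,2,4,5,3,1,5]
Step 10: delete cv at [0, 1, 6, 9, 10] -> counters=[1,1,4,5,0,2,1,4,5,2,0,5]
Step 11: insert zvy at [0, 1, 2, 6, 7] -> counters=[2,2,5,5,0,2,2,5,5,2,0,5]
Step 12: insert zvy at [0, 1, 2, 6, 7] -> counters=[3,3,6,5,0,2,3,6,5,2,0,5]
Step 13: insert b at [2, 3, 7, 8, 11] -> counters=[3,3,7,6,0,2,3,7,6,2,0,6]
Step 14: delete b at [2, 3, 7, 8, 11] -> counters=[3,3,6,5,0,2,3,6,5,2,0,5]
Step 15: insert mzx at [0, 2, 6, 8, 11] -> counters=[4,3,7,5,0,2,4,6,6,2,0,6]
Step 16: delete mzx at [0, 2, 6, 8, 11] -> counters=[3,3,6,5,0,2,3,6,5,2,0,5]
Step 17: insert mzx at [0, 2, 6, 8, 11] -> counters=[4,3,7,5,0,2,4,6,6,2,0,6]
Final counters=[4,3,7,5,0,2,4,6,6,2,0,6] -> 10 nonzero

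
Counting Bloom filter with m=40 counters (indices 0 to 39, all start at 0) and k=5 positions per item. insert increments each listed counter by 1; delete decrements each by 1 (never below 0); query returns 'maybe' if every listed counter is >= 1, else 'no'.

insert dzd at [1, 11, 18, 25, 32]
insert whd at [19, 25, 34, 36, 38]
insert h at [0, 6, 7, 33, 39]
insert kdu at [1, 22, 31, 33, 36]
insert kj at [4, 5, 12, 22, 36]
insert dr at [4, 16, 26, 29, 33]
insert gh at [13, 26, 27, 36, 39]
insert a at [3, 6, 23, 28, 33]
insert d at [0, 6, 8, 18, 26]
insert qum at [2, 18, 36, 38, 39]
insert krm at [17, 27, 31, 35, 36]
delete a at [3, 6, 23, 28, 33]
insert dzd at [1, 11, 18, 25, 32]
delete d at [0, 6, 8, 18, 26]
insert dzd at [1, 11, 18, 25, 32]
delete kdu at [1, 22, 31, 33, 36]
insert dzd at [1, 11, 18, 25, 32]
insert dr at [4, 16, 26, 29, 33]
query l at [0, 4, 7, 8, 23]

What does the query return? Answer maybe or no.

Step 1: insert dzd at [1, 11, 18, 25, 32] -> counters=[0,1,0,0,0,0,0,0,0,0,0,1,0,0,0,0,0,0,1,0,0,0,0,0,0,1,0,0,0,0,0,0,1,0,0,0,0,0,0,0]
Step 2: insert whd at [19, 25, 34, 36, 38] -> counters=[0,1,0,0,0,0,0,0,0,0,0,1,0,0,0,0,0,0,1,1,0,0,0,0,0,2,0,0,0,0,0,0,1,0,1,0,1,0,1,0]
Step 3: insert h at [0, 6, 7, 33, 39] -> counters=[1,1,0,0,0,0,1,1,0,0,0,1,0,0,0,0,0,0,1,1,0,0,0,0,0,2,0,0,0,0,0,0,1,1,1,0,1,0,1,1]
Step 4: insert kdu at [1, 22, 31, 33, 36] -> counters=[1,2,0,0,0,0,1,1,0,0,0,1,0,0,0,0,0,0,1,1,0,0,1,0,0,2,0,0,0,0,0,1,1,2,1,0,2,0,1,1]
Step 5: insert kj at [4, 5, 12, 22, 36] -> counters=[1,2,0,0,1,1,1,1,0,0,0,1,1,0,0,0,0,0,1,1,0,0,2,0,0,2,0,0,0,0,0,1,1,2,1,0,3,0,1,1]
Step 6: insert dr at [4, 16, 26, 29, 33] -> counters=[1,2,0,0,2,1,1,1,0,0,0,1,1,0,0,0,1,0,1,1,0,0,2,0,0,2,1,0,0,1,0,1,1,3,1,0,3,0,1,1]
Step 7: insert gh at [13, 26, 27, 36, 39] -> counters=[1,2,0,0,2,1,1,1,0,0,0,1,1,1,0,0,1,0,1,1,0,0,2,0,0,2,2,1,0,1,0,1,1,3,1,0,4,0,1,2]
Step 8: insert a at [3, 6, 23, 28, 33] -> counters=[1,2,0,1,2,1,2,1,0,0,0,1,1,1,0,0,1,0,1,1,0,0,2,1,0,2,2,1,1,1,0,1,1,4,1,0,4,0,1,2]
Step 9: insert d at [0, 6, 8, 18, 26] -> counters=[2,2,0,1,2,1,3,1,1,0,0,1,1,1,0,0,1,0,2,1,0,0,2,1,0,2,3,1,1,1,0,1,1,4,1,0,4,0,1,2]
Step 10: insert qum at [2, 18, 36, 38, 39] -> counters=[2,2,1,1,2,1,3,1,1,0,0,1,1,1,0,0,1,0,3,1,0,0,2,1,0,2,3,1,1,1,0,1,1,4,1,0,5,0,2,3]
Step 11: insert krm at [17, 27, 31, 35, 36] -> counters=[2,2,1,1,2,1,3,1,1,0,0,1,1,1,0,0,1,1,3,1,0,0,2,1,0,2,3,2,1,1,0,2,1,4,1,1,6,0,2,3]
Step 12: delete a at [3, 6, 23, 28, 33] -> counters=[2,2,1,0,2,1,2,1,1,0,0,1,1,1,0,0,1,1,3,1,0,0,2,0,0,2,3,2,0,1,0,2,1,3,1,1,6,0,2,3]
Step 13: insert dzd at [1, 11, 18, 25, 32] -> counters=[2,3,1,0,2,1,2,1,1,0,0,2,1,1,0,0,1,1,4,1,0,0,2,0,0,3,3,2,0,1,0,2,2,3,1,1,6,0,2,3]
Step 14: delete d at [0, 6, 8, 18, 26] -> counters=[1,3,1,0,2,1,1,1,0,0,0,2,1,1,0,0,1,1,3,1,0,0,2,0,0,3,2,2,0,1,0,2,2,3,1,1,6,0,2,3]
Step 15: insert dzd at [1, 11, 18, 25, 32] -> counters=[1,4,1,0,2,1,1,1,0,0,0,3,1,1,0,0,1,1,4,1,0,0,2,0,0,4,2,2,0,1,0,2,3,3,1,1,6,0,2,3]
Step 16: delete kdu at [1, 22, 31, 33, 36] -> counters=[1,3,1,0,2,1,1,1,0,0,0,3,1,1,0,0,1,1,4,1,0,0,1,0,0,4,2,2,0,1,0,1,3,2,1,1,5,0,2,3]
Step 17: insert dzd at [1, 11, 18, 25, 32] -> counters=[1,4,1,0,2,1,1,1,0,0,0,4,1,1,0,0,1,1,5,1,0,0,1,0,0,5,2,2,0,1,0,1,4,2,1,1,5,0,2,3]
Step 18: insert dr at [4, 16, 26, 29, 33] -> counters=[1,4,1,0,3,1,1,1,0,0,0,4,1,1,0,0,2,1,5,1,0,0,1,0,0,5,3,2,0,2,0,1,4,3,1,1,5,0,2,3]
Query l: check counters[0]=1 counters[4]=3 counters[7]=1 counters[8]=0 counters[23]=0 -> no

Answer: no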